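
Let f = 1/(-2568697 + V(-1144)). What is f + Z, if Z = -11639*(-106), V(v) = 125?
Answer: 3168934607847/2568572 ≈ 1.2337e+6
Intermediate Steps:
Z = 1233734
f = -1/2568572 (f = 1/(-2568697 + 125) = 1/(-2568572) = -1/2568572 ≈ -3.8932e-7)
f + Z = -1/2568572 + 1233734 = 3168934607847/2568572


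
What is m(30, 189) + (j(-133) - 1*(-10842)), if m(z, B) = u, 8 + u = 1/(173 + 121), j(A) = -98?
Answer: 3156385/294 ≈ 10736.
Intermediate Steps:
u = -2351/294 (u = -8 + 1/(173 + 121) = -8 + 1/294 = -2351/294 ≈ -7.9966)
m(z, B) = -2351/294
m(30, 189) + (j(-133) - 1*(-10842)) = -2351/294 + (-98 - 1*(-10842)) = -2351/294 + (-98 + 10842) = -2351/294 + 10744 = 3156385/294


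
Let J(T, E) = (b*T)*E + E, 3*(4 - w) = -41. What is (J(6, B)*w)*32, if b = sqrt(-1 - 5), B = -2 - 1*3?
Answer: -8480/3 - 16960*I*sqrt(6) ≈ -2826.7 - 41543.0*I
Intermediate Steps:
B = -5 (B = -2 - 3 = -5)
w = 53/3 (w = 4 - 1/3*(-41) = 4 + 41/3 = 53/3 ≈ 17.667)
b = I*sqrt(6) (b = sqrt(-6) = I*sqrt(6) ≈ 2.4495*I)
J(T, E) = E + I*E*T*sqrt(6) (J(T, E) = ((I*sqrt(6))*T)*E + E = (I*T*sqrt(6))*E + E = I*E*T*sqrt(6) + E = E + I*E*T*sqrt(6))
(J(6, B)*w)*32 = (-5*(1 + I*6*sqrt(6))*(53/3))*32 = (-5*(1 + 6*I*sqrt(6))*(53/3))*32 = ((-5 - 30*I*sqrt(6))*(53/3))*32 = (-265/3 - 530*I*sqrt(6))*32 = -8480/3 - 16960*I*sqrt(6)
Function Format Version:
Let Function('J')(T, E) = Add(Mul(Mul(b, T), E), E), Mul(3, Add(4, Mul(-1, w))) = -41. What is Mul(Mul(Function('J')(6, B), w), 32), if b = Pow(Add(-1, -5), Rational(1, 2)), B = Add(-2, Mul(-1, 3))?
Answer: Add(Rational(-8480, 3), Mul(-16960, I, Pow(6, Rational(1, 2)))) ≈ Add(-2826.7, Mul(-41543., I))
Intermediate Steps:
B = -5 (B = Add(-2, -3) = -5)
w = Rational(53, 3) (w = Add(4, Mul(Rational(-1, 3), -41)) = Add(4, Rational(41, 3)) = Rational(53, 3) ≈ 17.667)
b = Mul(I, Pow(6, Rational(1, 2))) (b = Pow(-6, Rational(1, 2)) = Mul(I, Pow(6, Rational(1, 2))) ≈ Mul(2.4495, I))
Function('J')(T, E) = Add(E, Mul(I, E, T, Pow(6, Rational(1, 2)))) (Function('J')(T, E) = Add(Mul(Mul(Mul(I, Pow(6, Rational(1, 2))), T), E), E) = Add(Mul(Mul(I, T, Pow(6, Rational(1, 2))), E), E) = Add(Mul(I, E, T, Pow(6, Rational(1, 2))), E) = Add(E, Mul(I, E, T, Pow(6, Rational(1, 2)))))
Mul(Mul(Function('J')(6, B), w), 32) = Mul(Mul(Mul(-5, Add(1, Mul(I, 6, Pow(6, Rational(1, 2))))), Rational(53, 3)), 32) = Mul(Mul(Mul(-5, Add(1, Mul(6, I, Pow(6, Rational(1, 2))))), Rational(53, 3)), 32) = Mul(Mul(Add(-5, Mul(-30, I, Pow(6, Rational(1, 2)))), Rational(53, 3)), 32) = Mul(Add(Rational(-265, 3), Mul(-530, I, Pow(6, Rational(1, 2)))), 32) = Add(Rational(-8480, 3), Mul(-16960, I, Pow(6, Rational(1, 2))))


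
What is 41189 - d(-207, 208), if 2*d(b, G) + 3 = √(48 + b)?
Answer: 82381/2 - I*√159/2 ≈ 41191.0 - 6.3048*I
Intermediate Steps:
d(b, G) = -3/2 + √(48 + b)/2
41189 - d(-207, 208) = 41189 - (-3/2 + √(48 - 207)/2) = 41189 - (-3/2 + √(-159)/2) = 41189 - (-3/2 + (I*√159)/2) = 41189 - (-3/2 + I*√159/2) = 41189 + (3/2 - I*√159/2) = 82381/2 - I*√159/2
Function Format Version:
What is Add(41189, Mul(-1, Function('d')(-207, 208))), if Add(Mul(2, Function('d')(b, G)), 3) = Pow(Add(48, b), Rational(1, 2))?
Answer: Add(Rational(82381, 2), Mul(Rational(-1, 2), I, Pow(159, Rational(1, 2)))) ≈ Add(41191., Mul(-6.3048, I))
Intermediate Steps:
Function('d')(b, G) = Add(Rational(-3, 2), Mul(Rational(1, 2), Pow(Add(48, b), Rational(1, 2))))
Add(41189, Mul(-1, Function('d')(-207, 208))) = Add(41189, Mul(-1, Add(Rational(-3, 2), Mul(Rational(1, 2), Pow(Add(48, -207), Rational(1, 2)))))) = Add(41189, Mul(-1, Add(Rational(-3, 2), Mul(Rational(1, 2), Pow(-159, Rational(1, 2)))))) = Add(41189, Mul(-1, Add(Rational(-3, 2), Mul(Rational(1, 2), Mul(I, Pow(159, Rational(1, 2))))))) = Add(41189, Mul(-1, Add(Rational(-3, 2), Mul(Rational(1, 2), I, Pow(159, Rational(1, 2)))))) = Add(41189, Add(Rational(3, 2), Mul(Rational(-1, 2), I, Pow(159, Rational(1, 2))))) = Add(Rational(82381, 2), Mul(Rational(-1, 2), I, Pow(159, Rational(1, 2))))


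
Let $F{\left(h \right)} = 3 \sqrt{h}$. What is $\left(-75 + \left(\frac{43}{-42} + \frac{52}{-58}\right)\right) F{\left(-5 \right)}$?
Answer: $- \frac{93689 i \sqrt{5}}{406} \approx - 516.0 i$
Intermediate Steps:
$\left(-75 + \left(\frac{43}{-42} + \frac{52}{-58}\right)\right) F{\left(-5 \right)} = \left(-75 + \left(\frac{43}{-42} + \frac{52}{-58}\right)\right) 3 \sqrt{-5} = \left(-75 + \left(43 \left(- \frac{1}{42}\right) + 52 \left(- \frac{1}{58}\right)\right)\right) 3 i \sqrt{5} = \left(-75 - \frac{2339}{1218}\right) 3 i \sqrt{5} = - \frac{93689 \cdot 3 i \sqrt{5}}{1218} = - \frac{93689 i \sqrt{5}}{406}$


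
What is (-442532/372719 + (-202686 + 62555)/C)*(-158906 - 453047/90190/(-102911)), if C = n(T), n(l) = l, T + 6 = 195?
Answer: 2660560534789964315638529/22545793439440110 ≈ 1.1801e+8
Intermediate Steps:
T = 189 (T = -6 + 195 = 189)
C = 189
(-442532/372719 + (-202686 + 62555)/C)*(-158906 - 453047/90190/(-102911)) = (-442532/372719 + (-202686 + 62555)/189)*(-158906 - 453047/90190/(-102911)) = (-442532*1/372719 - 140131*1/189)*(-158906 - 453047*1/90190*(-1/102911)) = (-442532/372719 - 140131/189)*(-158906 - 453047/90190*(-1/102911)) = -52313124737*(-158906 + 453047/9281543090)/70443891 = -52313124737/70443891*(-1474892885806493/9281543090) = 2660560534789964315638529/22545793439440110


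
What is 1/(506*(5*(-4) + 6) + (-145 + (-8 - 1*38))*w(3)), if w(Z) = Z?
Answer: -1/7657 ≈ -0.00013060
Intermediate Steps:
1/(506*(5*(-4) + 6) + (-145 + (-8 - 1*38))*w(3)) = 1/(506*(5*(-4) + 6) + (-145 + (-8 - 1*38))*3) = 1/(506*(-20 + 6) + (-145 + (-8 - 38))*3) = 1/(506*(-14) + (-145 - 46)*3) = 1/(-7084 - 191*3) = 1/(-7084 - 573) = 1/(-7657) = -1/7657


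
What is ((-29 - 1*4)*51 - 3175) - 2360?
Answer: -7218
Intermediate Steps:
((-29 - 1*4)*51 - 3175) - 2360 = ((-29 - 4)*51 - 3175) - 2360 = (-33*51 - 3175) - 2360 = (-1683 - 3175) - 2360 = -4858 - 2360 = -7218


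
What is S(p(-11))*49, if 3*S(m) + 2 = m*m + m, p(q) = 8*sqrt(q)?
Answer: -34594/3 + 392*I*sqrt(11)/3 ≈ -11531.0 + 433.37*I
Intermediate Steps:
S(m) = -2/3 + m/3 + m**2/3 (S(m) = -2/3 + (m*m + m)/3 = -2/3 + (m**2 + m)/3 = -2/3 + (m + m**2)/3 = -2/3 + (m/3 + m**2/3) = -2/3 + m/3 + m**2/3)
S(p(-11))*49 = (-2/3 + (8*sqrt(-11))/3 + (8*sqrt(-11))**2/3)*49 = (-2/3 + (8*(I*sqrt(11)))/3 + (8*(I*sqrt(11)))**2/3)*49 = (-2/3 + (8*I*sqrt(11))/3 + (8*I*sqrt(11))**2/3)*49 = (-2/3 + 8*I*sqrt(11)/3 + (1/3)*(-704))*49 = (-2/3 + 8*I*sqrt(11)/3 - 704/3)*49 = (-706/3 + 8*I*sqrt(11)/3)*49 = -34594/3 + 392*I*sqrt(11)/3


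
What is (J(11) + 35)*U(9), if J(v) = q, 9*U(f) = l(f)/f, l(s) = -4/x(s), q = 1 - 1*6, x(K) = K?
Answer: -40/243 ≈ -0.16461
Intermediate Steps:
q = -5 (q = 1 - 6 = -5)
l(s) = -4/s
U(f) = -4/(9*f**2) (U(f) = ((-4/f)/f)/9 = (-4/f**2)/9 = -4/(9*f**2))
J(v) = -5
(J(11) + 35)*U(9) = (-5 + 35)*(-4/9/9**2) = 30*(-4/9*1/81) = 30*(-4/729) = -40/243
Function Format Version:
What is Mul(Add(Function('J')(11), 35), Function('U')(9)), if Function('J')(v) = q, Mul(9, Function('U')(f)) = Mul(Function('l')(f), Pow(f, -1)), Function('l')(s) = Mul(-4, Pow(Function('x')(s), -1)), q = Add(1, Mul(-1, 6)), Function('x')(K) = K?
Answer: Rational(-40, 243) ≈ -0.16461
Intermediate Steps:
q = -5 (q = Add(1, -6) = -5)
Function('l')(s) = Mul(-4, Pow(s, -1))
Function('U')(f) = Mul(Rational(-4, 9), Pow(f, -2)) (Function('U')(f) = Mul(Rational(1, 9), Mul(Mul(-4, Pow(f, -1)), Pow(f, -1))) = Mul(Rational(1, 9), Mul(-4, Pow(f, -2))) = Mul(Rational(-4, 9), Pow(f, -2)))
Function('J')(v) = -5
Mul(Add(Function('J')(11), 35), Function('U')(9)) = Mul(Add(-5, 35), Mul(Rational(-4, 9), Pow(9, -2))) = Mul(30, Mul(Rational(-4, 9), Rational(1, 81))) = Mul(30, Rational(-4, 729)) = Rational(-40, 243)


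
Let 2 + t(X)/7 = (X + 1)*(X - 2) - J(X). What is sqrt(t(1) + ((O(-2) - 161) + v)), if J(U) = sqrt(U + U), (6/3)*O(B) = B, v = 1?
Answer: sqrt(-189 - 7*sqrt(2)) ≈ 14.103*I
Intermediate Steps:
O(B) = B/2
J(U) = sqrt(2)*sqrt(U) (J(U) = sqrt(2*U) = sqrt(2)*sqrt(U))
t(X) = -14 - 7*sqrt(2)*sqrt(X) + 7*(1 + X)*(-2 + X) (t(X) = -14 + 7*((X + 1)*(X - 2) - sqrt(2)*sqrt(X)) = -14 + 7*((1 + X)*(-2 + X) - sqrt(2)*sqrt(X)) = -14 + (-7*sqrt(2)*sqrt(X) + 7*(1 + X)*(-2 + X)) = -14 - 7*sqrt(2)*sqrt(X) + 7*(1 + X)*(-2 + X))
sqrt(t(1) + ((O(-2) - 161) + v)) = sqrt((-28 - 7*1 + 7*1**2 - 7*sqrt(2)*sqrt(1)) + (((1/2)*(-2) - 161) + 1)) = sqrt((-28 - 7 + 7*1 - 7*sqrt(2)*1) + ((-1 - 161) + 1)) = sqrt((-28 - 7 + 7 - 7*sqrt(2)) + (-162 + 1)) = sqrt((-28 - 7*sqrt(2)) - 161) = sqrt(-189 - 7*sqrt(2))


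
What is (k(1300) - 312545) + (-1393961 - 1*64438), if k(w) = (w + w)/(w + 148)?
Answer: -320540539/181 ≈ -1.7709e+6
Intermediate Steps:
k(w) = 2*w/(148 + w) (k(w) = (2*w)/(148 + w) = 2*w/(148 + w))
(k(1300) - 312545) + (-1393961 - 1*64438) = (2*1300/(148 + 1300) - 312545) + (-1393961 - 1*64438) = (2*1300/1448 - 312545) + (-1393961 - 64438) = (2*1300*(1/1448) - 312545) - 1458399 = (325/181 - 312545) - 1458399 = -56570320/181 - 1458399 = -320540539/181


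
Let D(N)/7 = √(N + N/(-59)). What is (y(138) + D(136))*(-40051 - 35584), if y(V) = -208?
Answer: 15732080 - 2117780*√29087/59 ≈ 9.6103e+6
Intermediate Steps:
D(N) = 7*√3422*√N/59 (D(N) = 7*√(N + N/(-59)) = 7*√(N + N*(-1/59)) = 7*√(N - N/59) = 7*√(58*N/59) = 7*(√3422*√N/59) = 7*√3422*√N/59)
(y(138) + D(136))*(-40051 - 35584) = (-208 + 7*√3422*√136/59)*(-40051 - 35584) = (-208 + 7*√3422*(2*√34)/59)*(-75635) = (-208 + 28*√29087/59)*(-75635) = 15732080 - 2117780*√29087/59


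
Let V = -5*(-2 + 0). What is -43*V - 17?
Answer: -447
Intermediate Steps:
V = 10 (V = -5*(-2) = 10)
-43*V - 17 = -43*10 - 17 = -430 - 17 = -447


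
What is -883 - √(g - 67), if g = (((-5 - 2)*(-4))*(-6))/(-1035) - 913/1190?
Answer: -883 - I*√455795812290/82110 ≈ -883.0 - 8.2222*I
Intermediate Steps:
g = -49669/82110 (g = (-7*(-4)*(-6))*(-1/1035) - 913*1/1190 = (28*(-6))*(-1/1035) - 913/1190 = -168*(-1/1035) - 913/1190 = 56/345 - 913/1190 = -49669/82110 ≈ -0.60491)
-883 - √(g - 67) = -883 - √(-49669/82110 - 67) = -883 - √(-5551039/82110) = -883 - I*√455795812290/82110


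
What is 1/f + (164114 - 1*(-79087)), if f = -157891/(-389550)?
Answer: 38399638641/157891 ≈ 2.4320e+5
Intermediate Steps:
f = 157891/389550 (f = -157891*(-1/389550) = 157891/389550 ≈ 0.40532)
1/f + (164114 - 1*(-79087)) = 1/(157891/389550) + (164114 - 1*(-79087)) = 389550/157891 + (164114 + 79087) = 389550/157891 + 243201 = 38399638641/157891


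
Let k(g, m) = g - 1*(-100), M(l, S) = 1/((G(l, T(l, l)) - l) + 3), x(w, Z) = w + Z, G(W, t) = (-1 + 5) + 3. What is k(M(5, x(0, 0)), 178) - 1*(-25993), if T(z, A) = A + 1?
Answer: 130466/5 ≈ 26093.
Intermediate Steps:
T(z, A) = 1 + A
G(W, t) = 7 (G(W, t) = 4 + 3 = 7)
x(w, Z) = Z + w
M(l, S) = 1/(10 - l) (M(l, S) = 1/((7 - l) + 3) = 1/(10 - l))
k(g, m) = 100 + g (k(g, m) = g + 100 = 100 + g)
k(M(5, x(0, 0)), 178) - 1*(-25993) = (100 + 1/(10 - 1*5)) - 1*(-25993) = (100 + 1/(10 - 5)) + 25993 = (100 + 1/5) + 25993 = 501/5 + 25993 = 130466/5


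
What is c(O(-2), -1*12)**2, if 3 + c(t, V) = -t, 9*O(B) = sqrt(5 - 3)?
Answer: (27 + sqrt(2))**2/81 ≈ 9.9675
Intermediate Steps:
O(B) = sqrt(2)/9 (O(B) = sqrt(5 - 3)/9 = sqrt(2)/9)
c(t, V) = -3 - t
c(O(-2), -1*12)**2 = (-3 - sqrt(2)/9)**2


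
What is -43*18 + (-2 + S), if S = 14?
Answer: -762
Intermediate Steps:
-43*18 + (-2 + S) = -43*18 + (-2 + 14) = -774 + 12 = -762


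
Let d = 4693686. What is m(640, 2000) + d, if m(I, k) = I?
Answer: 4694326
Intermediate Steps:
m(640, 2000) + d = 640 + 4693686 = 4694326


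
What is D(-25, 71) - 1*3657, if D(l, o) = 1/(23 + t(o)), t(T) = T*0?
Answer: -84110/23 ≈ -3657.0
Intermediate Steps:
t(T) = 0
D(l, o) = 1/23 (D(l, o) = 1/(23 + 0) = 1/23)
D(-25, 71) - 1*3657 = 1/23 - 1*3657 = 1/23 - 3657 = -84110/23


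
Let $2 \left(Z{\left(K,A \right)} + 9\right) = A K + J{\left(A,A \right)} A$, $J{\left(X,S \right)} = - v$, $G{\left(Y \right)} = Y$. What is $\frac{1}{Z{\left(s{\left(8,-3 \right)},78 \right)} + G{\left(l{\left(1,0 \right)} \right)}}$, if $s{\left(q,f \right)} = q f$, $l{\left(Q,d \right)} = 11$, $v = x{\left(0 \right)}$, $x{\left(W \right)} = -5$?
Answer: $- \frac{1}{739} \approx -0.0013532$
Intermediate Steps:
$v = -5$
$s{\left(q,f \right)} = f q$
$J{\left(X,S \right)} = 5$ ($J{\left(X,S \right)} = \left(-1\right) \left(-5\right) = 5$)
$Z{\left(K,A \right)} = -9 + \frac{5 A}{2} + \frac{A K}{2}$ ($Z{\left(K,A \right)} = -9 + \frac{A K + 5 A}{2} = -9 + \frac{5 A + A K}{2} = -9 + \left(\frac{5 A}{2} + \frac{A K}{2}\right) = -9 + \frac{5 A}{2} + \frac{A K}{2}$)
$\frac{1}{Z{\left(s{\left(8,-3 \right)},78 \right)} + G{\left(l{\left(1,0 \right)} \right)}} = \frac{1}{\left(-9 + \frac{5}{2} \cdot 78 + \frac{1}{2} \cdot 78 \left(\left(-3\right) 8\right)\right) + 11} = \frac{1}{\left(-9 + 195 + \frac{1}{2} \cdot 78 \left(-24\right)\right) + 11} = \frac{1}{\left(-9 + 195 - 936\right) + 11} = \frac{1}{-750 + 11} = \frac{1}{-739} = - \frac{1}{739}$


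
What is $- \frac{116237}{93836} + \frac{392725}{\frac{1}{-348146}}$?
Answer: $- \frac{12829786953408837}{93836} \approx -1.3673 \cdot 10^{11}$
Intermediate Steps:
$- \frac{116237}{93836} + \frac{392725}{\frac{1}{-348146}} = \left(-116237\right) \frac{1}{93836} + \frac{392725}{- \frac{1}{348146}} = - \frac{116237}{93836} + 392725 \left(-348146\right) = - \frac{116237}{93836} - 136725637850 = - \frac{12829786953408837}{93836}$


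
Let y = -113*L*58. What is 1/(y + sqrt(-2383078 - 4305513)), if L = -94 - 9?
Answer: 675062/455715392435 - I*sqrt(6688591)/455715392435 ≈ 1.4813e-6 - 5.6751e-9*I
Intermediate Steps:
L = -103
y = 675062 (y = -113*(-103)*58 = 11639*58 = 675062)
1/(y + sqrt(-2383078 - 4305513)) = 1/(675062 + sqrt(-2383078 - 4305513)) = 1/(675062 + sqrt(-6688591)) = 1/(675062 + I*sqrt(6688591))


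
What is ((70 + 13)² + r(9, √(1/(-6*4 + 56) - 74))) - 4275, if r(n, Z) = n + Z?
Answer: 2623 + 3*I*√526/8 ≈ 2623.0 + 8.6005*I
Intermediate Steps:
r(n, Z) = Z + n
((70 + 13)² + r(9, √(1/(-6*4 + 56) - 74))) - 4275 = ((70 + 13)² + (√(1/(-6*4 + 56) - 74) + 9)) - 4275 = (83² + (√(1/(-24 + 56) - 74) + 9)) - 4275 = (6889 + (√(1/32 - 74) + 9)) - 4275 = (6889 + (√(-2367/32) + 9)) - 4275 = (6889 + (3*I*√526/8 + 9)) - 4275 = (6889 + (9 + 3*I*√526/8)) - 4275 = (6898 + 3*I*√526/8) - 4275 = 2623 + 3*I*√526/8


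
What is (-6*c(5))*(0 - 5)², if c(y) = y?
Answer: -750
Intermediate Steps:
(-6*c(5))*(0 - 5)² = (-6*5)*(0 - 5)² = -30*(-5)² = -30*25 = -750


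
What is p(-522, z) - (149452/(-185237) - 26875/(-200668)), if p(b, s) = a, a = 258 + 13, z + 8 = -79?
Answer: 776799267169/2859318332 ≈ 271.67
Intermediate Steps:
z = -87 (z = -8 - 79 = -87)
a = 271
p(b, s) = 271
p(-522, z) - (149452/(-185237) - 26875/(-200668)) = 271 - (149452/(-185237) - 26875/(-200668)) = 271 - (149452*(-1/185237) - 26875*(-1/200668)) = 271 - (-149452/185237 + 26875/200668) = 271 - 1*(-1923999197/2859318332) = 271 + 1923999197/2859318332 = 776799267169/2859318332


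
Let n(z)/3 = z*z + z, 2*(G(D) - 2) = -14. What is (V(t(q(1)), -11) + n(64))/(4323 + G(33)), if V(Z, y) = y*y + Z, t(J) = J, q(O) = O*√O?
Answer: 6301/2159 ≈ 2.9185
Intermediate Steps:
G(D) = -5 (G(D) = 2 + (½)*(-14) = 2 - 7 = -5)
n(z) = 3*z + 3*z² (n(z) = 3*(z*z + z) = 3*(z² + z) = 3*(z + z²) = 3*z + 3*z²)
q(O) = O^(3/2)
V(Z, y) = Z + y² (V(Z, y) = y² + Z = Z + y²)
(V(t(q(1)), -11) + n(64))/(4323 + G(33)) = ((1^(3/2) + (-11)²) + 3*64*(1 + 64))/(4323 - 5) = ((1 + 121) + 3*64*65)/4318 = (122 + 12480)*(1/4318) = 12602*(1/4318) = 6301/2159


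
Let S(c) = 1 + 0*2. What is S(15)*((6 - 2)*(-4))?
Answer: -16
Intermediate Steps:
S(c) = 1 (S(c) = 1 + 0 = 1)
S(15)*((6 - 2)*(-4)) = 1*((6 - 2)*(-4)) = 1*(4*(-4)) = 1*(-16) = -16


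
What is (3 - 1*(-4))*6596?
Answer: 46172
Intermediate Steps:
(3 - 1*(-4))*6596 = (3 + 4)*6596 = 7*6596 = 46172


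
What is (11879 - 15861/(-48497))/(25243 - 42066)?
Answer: -576111724/815865031 ≈ -0.70614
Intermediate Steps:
(11879 - 15861/(-48497))/(25243 - 42066) = (11879 - 15861*(-1/48497))/(-16823) = (11879 + 15861/48497)*(-1/16823) = (576111724/48497)*(-1/16823) = -576111724/815865031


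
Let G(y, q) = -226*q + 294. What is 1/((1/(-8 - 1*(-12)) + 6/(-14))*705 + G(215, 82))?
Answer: -28/514189 ≈ -5.4455e-5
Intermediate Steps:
G(y, q) = 294 - 226*q
1/((1/(-8 - 1*(-12)) + 6/(-14))*705 + G(215, 82)) = 1/((1/(-8 - 1*(-12)) + 6/(-14))*705 + (294 - 226*82)) = 1/((1/(-8 + 12) + 6*(-1/14))*705 + (294 - 18532)) = 1/((1/4 - 3/7)*705 - 18238) = 1/(-5/28*705 - 18238) = 1/(-3525/28 - 18238) = 1/(-514189/28) = -28/514189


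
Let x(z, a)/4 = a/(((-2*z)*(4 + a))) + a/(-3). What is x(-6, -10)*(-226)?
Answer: -28250/9 ≈ -3138.9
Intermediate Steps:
x(z, a) = -4*a/3 - 2*a/(z*(4 + a)) (x(z, a) = 4*(a/(((-2*z)*(4 + a))) + a/(-3)) = 4*(a/((-2*z*(4 + a))) + a*(-1/3)) = 4*(a*(-1/(2*z*(4 + a))) - a/3) = 4*(-a/(2*z*(4 + a)) - a/3) = 4*(-a/3 - a/(2*z*(4 + a))) = -4*a/3 - 2*a/(z*(4 + a)))
x(-6, -10)*(-226) = -2/3*(-10)*(3 + 8*(-6) + 2*(-10)*(-6))/(-6*(4 - 10))*(-226) = -2/3*(-10)*(-1/6)*(3 - 48 + 120)/(-6)*(-226) = -2/3*(-10)*(-1/6)*(-1/6)*75*(-226) = (125/9)*(-226) = -28250/9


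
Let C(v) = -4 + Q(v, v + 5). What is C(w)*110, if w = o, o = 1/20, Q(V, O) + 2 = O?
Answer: -209/2 ≈ -104.50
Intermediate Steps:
Q(V, O) = -2 + O
o = 1/20 ≈ 0.050000
w = 1/20 ≈ 0.050000
C(v) = -1 + v (C(v) = -4 + (-2 + (v + 5)) = -4 + (-2 + (5 + v)) = -4 + (3 + v) = -1 + v)
C(w)*110 = (-1 + 1/20)*110 = -19/20*110 = -209/2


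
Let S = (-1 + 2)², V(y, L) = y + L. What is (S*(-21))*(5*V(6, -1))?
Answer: -525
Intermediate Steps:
V(y, L) = L + y
S = 1 (S = 1² = 1)
(S*(-21))*(5*V(6, -1)) = (1*(-21))*(5*(-1 + 6)) = -105*5 = -21*25 = -525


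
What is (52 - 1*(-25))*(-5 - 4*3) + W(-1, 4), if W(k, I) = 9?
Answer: -1300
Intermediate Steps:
(52 - 1*(-25))*(-5 - 4*3) + W(-1, 4) = (52 - 1*(-25))*(-5 - 4*3) + 9 = (52 + 25)*(-5 - 12) + 9 = 77*(-17) + 9 = -1309 + 9 = -1300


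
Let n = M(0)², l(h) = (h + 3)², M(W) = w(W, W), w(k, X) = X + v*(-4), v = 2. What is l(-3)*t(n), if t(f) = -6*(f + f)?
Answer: 0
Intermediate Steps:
w(k, X) = -8 + X (w(k, X) = X + 2*(-4) = X - 8 = -8 + X)
M(W) = -8 + W
l(h) = (3 + h)²
n = 64 (n = (-8 + 0)² = (-8)² = 64)
t(f) = -12*f
l(-3)*t(n) = (3 - 3)²*(-12*64) = 0²*(-768) = 0*(-768) = 0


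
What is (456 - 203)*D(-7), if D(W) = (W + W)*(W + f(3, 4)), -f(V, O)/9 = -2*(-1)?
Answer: 88550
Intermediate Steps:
f(V, O) = -18 (f(V, O) = -(-18)*(-1) = -9*2 = -18)
D(W) = 2*W*(-18 + W) (D(W) = (W + W)*(W - 18) = (2*W)*(-18 + W) = 2*W*(-18 + W))
(456 - 203)*D(-7) = (456 - 203)*(2*(-7)*(-18 - 7)) = 253*(2*(-7)*(-25)) = 253*350 = 88550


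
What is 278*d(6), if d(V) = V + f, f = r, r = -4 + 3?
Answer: 1390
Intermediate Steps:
r = -1
f = -1
d(V) = -1 + V (d(V) = V - 1 = -1 + V)
278*d(6) = 278*(-1 + 6) = 278*5 = 1390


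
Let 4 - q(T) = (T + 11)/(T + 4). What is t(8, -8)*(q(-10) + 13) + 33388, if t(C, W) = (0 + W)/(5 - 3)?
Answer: 99958/3 ≈ 33319.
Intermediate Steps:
t(C, W) = W/2
q(T) = 4 - (11 + T)/(4 + T) (q(T) = 4 - (T + 11)/(T + 4) = 4 - (11 + T)/(4 + T))
t(8, -8)*(q(-10) + 13) + 33388 = ((½)*(-8))*((5 + 3*(-10))/(4 - 10) + 13) + 33388 = -4*((5 - 30)/(-6) + 13) + 33388 = -4*(-⅙*(-25) + 13) + 33388 = -4*(25/6 + 13) + 33388 = -4*103/6 + 33388 = -206/3 + 33388 = 99958/3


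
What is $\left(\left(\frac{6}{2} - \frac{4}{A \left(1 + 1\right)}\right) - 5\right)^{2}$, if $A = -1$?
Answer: $0$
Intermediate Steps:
$\left(\left(\frac{6}{2} - \frac{4}{A \left(1 + 1\right)}\right) - 5\right)^{2} = \left(\left(\frac{6}{2} - \frac{4}{\left(-1\right) \left(1 + 1\right)}\right) - 5\right)^{2} = \left(\left(6 \cdot \frac{1}{2} - \frac{4}{\left(-1\right) 2}\right) - 5\right)^{2} = \left(\left(3 - \frac{4}{-2}\right) - 5\right)^{2} = \left(\left(3 - -2\right) - 5\right)^{2} = \left(\left(3 + 2\right) - 5\right)^{2} = \left(5 - 5\right)^{2} = 0^{2} = 0$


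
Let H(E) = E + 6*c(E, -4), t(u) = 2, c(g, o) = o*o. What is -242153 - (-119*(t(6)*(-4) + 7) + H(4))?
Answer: -242372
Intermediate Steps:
c(g, o) = o²
H(E) = 96 + E (H(E) = E + 6*(-4)² = E + 6*16 = E + 96 = 96 + E)
-242153 - (-119*(t(6)*(-4) + 7) + H(4)) = -242153 - (-119*(2*(-4) + 7) + (96 + 4)) = -242153 - (-119*(-8 + 7) + 100) = -242153 - (-119*(-1) + 100) = -242153 - (119 + 100) = -242153 - 1*219 = -242153 - 219 = -242372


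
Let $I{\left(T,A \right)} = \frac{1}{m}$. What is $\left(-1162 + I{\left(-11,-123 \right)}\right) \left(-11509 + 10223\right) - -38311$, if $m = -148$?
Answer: $\frac{113416225}{74} \approx 1.5327 \cdot 10^{6}$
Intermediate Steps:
$I{\left(T,A \right)} = - \frac{1}{148}$ ($I{\left(T,A \right)} = \frac{1}{-148} = - \frac{1}{148}$)
$\left(-1162 + I{\left(-11,-123 \right)}\right) \left(-11509 + 10223\right) - -38311 = \left(-1162 - \frac{1}{148}\right) \left(-11509 + 10223\right) - -38311 = \left(- \frac{171977}{148}\right) \left(-1286\right) + 38311 = \frac{110581211}{74} + 38311 = \frac{113416225}{74}$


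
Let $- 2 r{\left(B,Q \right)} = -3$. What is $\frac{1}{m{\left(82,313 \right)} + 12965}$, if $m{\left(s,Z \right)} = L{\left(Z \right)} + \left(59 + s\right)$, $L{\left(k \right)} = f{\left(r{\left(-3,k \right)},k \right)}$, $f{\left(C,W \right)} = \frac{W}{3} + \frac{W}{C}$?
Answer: $\frac{1}{13419} \approx 7.4521 \cdot 10^{-5}$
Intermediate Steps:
$r{\left(B,Q \right)} = \frac{3}{2}$ ($r{\left(B,Q \right)} = \left(- \frac{1}{2}\right) \left(-3\right) = \frac{3}{2}$)
$f{\left(C,W \right)} = \frac{W}{3} + \frac{W}{C}$ ($f{\left(C,W \right)} = W \frac{1}{3} + \frac{W}{C} = \frac{W}{3} + \frac{W}{C}$)
$L{\left(k \right)} = k$ ($L{\left(k \right)} = \frac{k}{3} + \frac{k}{\frac{3}{2}} = \frac{k}{3} + k \frac{2}{3} = \frac{k}{3} + \frac{2 k}{3} = k$)
$m{\left(s,Z \right)} = 59 + Z + s$ ($m{\left(s,Z \right)} = Z + \left(59 + s\right) = 59 + Z + s$)
$\frac{1}{m{\left(82,313 \right)} + 12965} = \frac{1}{\left(59 + 313 + 82\right) + 12965} = \frac{1}{454 + 12965} = \frac{1}{13419}$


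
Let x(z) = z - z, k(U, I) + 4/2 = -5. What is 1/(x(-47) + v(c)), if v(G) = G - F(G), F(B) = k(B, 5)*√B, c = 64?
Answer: 1/120 ≈ 0.0083333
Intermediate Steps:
k(U, I) = -7 (k(U, I) = -2 - 5 = -7)
x(z) = 0
F(B) = -7*√B
v(G) = G + 7*√G (v(G) = G - (-7)*√G = G + 7*√G)
1/(x(-47) + v(c)) = 1/(0 + (64 + 7*√64)) = 1/(0 + (64 + 7*8)) = 1/(0 + (64 + 56)) = 1/(0 + 120) = 1/120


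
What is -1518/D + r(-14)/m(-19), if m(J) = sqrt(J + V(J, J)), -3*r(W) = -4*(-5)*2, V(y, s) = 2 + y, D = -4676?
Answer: 759/2338 + 20*I/9 ≈ 0.32464 + 2.2222*I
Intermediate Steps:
r(W) = -40/3 (r(W) = -(-4*(-5))*2/3 = -20*2/3 = -1/3*40 = -40/3)
m(J) = sqrt(2 + 2*J) (m(J) = sqrt(J + (2 + J)) = sqrt(2 + 2*J))
-1518/D + r(-14)/m(-19) = -1518/(-4676) - 40/(3*sqrt(2 + 2*(-19))) = -1518*(-1/4676) - 40/(3*sqrt(2 - 38)) = 759/2338 - 40*(-I/6)/3 = 759/2338 - (-20)*I/9 = 759/2338 + 20*I/9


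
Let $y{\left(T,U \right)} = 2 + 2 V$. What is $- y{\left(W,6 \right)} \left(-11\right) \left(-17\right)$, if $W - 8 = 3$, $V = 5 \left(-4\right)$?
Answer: $7106$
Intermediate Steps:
$V = -20$
$W = 11$ ($W = 8 + 3 = 11$)
$y{\left(T,U \right)} = -38$ ($y{\left(T,U \right)} = 2 + 2 \left(-20\right) = 2 - 40 = -38$)
$- y{\left(W,6 \right)} \left(-11\right) \left(-17\right) = \left(-1\right) \left(-38\right) \left(-11\right) \left(-17\right) = 38 \left(-11\right) \left(-17\right) = \left(-418\right) \left(-17\right) = 7106$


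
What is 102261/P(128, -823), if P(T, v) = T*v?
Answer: -102261/105344 ≈ -0.97073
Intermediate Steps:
102261/P(128, -823) = 102261/((128*(-823))) = 102261/(-105344) = 102261*(-1/105344) = -102261/105344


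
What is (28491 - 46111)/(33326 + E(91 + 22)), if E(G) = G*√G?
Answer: -587204120/1109179379 + 1991060*√113/1109179379 ≈ -0.51032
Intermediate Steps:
E(G) = G^(3/2)
(28491 - 46111)/(33326 + E(91 + 22)) = (28491 - 46111)/(33326 + (91 + 22)^(3/2)) = -17620/(33326 + 113^(3/2)) = -17620/(33326 + 113*√113)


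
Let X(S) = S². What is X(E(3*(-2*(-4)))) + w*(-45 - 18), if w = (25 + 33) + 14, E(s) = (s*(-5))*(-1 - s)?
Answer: 8995464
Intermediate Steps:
E(s) = -5*s*(-1 - s) (E(s) = (-5*s)*(-1 - s) = -5*s*(-1 - s))
w = 72 (w = 58 + 14 = 72)
X(E(3*(-2*(-4)))) + w*(-45 - 18) = (5*(3*(-2*(-4)))*(1 + 3*(-2*(-4))))² + 72*(-45 - 18) = (5*(3*8)*(1 + 3*8))² + 72*(-63) = (5*24*(1 + 24))² - 4536 = (5*24*25)² - 4536 = 3000² - 4536 = 9000000 - 4536 = 8995464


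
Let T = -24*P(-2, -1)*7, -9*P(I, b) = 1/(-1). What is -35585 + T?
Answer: -106811/3 ≈ -35604.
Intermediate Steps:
P(I, b) = ⅑ (P(I, b) = -⅑/(-1) = -⅑*(-1) = ⅑)
T = -56/3 (T = -24*⅑*7 = -8/3*7 = -56/3 ≈ -18.667)
-35585 + T = -35585 - 56/3 = -106811/3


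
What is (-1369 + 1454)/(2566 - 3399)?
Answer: -5/49 ≈ -0.10204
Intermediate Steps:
(-1369 + 1454)/(2566 - 3399) = 85/(-833) = 85*(-1/833) = -5/49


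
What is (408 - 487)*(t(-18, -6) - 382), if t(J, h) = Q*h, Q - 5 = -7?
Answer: 29230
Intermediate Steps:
Q = -2 (Q = 5 - 7 = -2)
t(J, h) = -2*h
(408 - 487)*(t(-18, -6) - 382) = (408 - 487)*(-2*(-6) - 382) = -79*(12 - 382) = -79*(-370) = 29230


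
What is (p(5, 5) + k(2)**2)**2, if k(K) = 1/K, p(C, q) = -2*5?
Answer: 1521/16 ≈ 95.063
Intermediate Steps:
p(C, q) = -10
(p(5, 5) + k(2)**2)**2 = (-10 + (1/2)**2)**2 = (-10 + 1/4)**2 = (-39/4)**2 = 1521/16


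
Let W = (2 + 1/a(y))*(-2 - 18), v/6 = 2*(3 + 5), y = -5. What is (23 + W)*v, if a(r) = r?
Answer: -1248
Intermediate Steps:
v = 96 (v = 6*(2*(3 + 5)) = 6*(2*8) = 6*16 = 96)
W = -36 (W = (2 + 1/(-5))*(-2 - 18) = (2 - 1/5)*(-20) = (9/5)*(-20) = -36)
(23 + W)*v = (23 - 36)*96 = -13*96 = -1248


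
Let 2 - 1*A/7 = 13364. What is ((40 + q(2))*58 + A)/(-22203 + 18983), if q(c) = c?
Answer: 6507/230 ≈ 28.291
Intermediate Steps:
A = -93534 (A = 14 - 7*13364 = 14 - 93548 = -93534)
((40 + q(2))*58 + A)/(-22203 + 18983) = ((40 + 2)*58 - 93534)/(-22203 + 18983) = (42*58 - 93534)/(-3220) = (2436 - 93534)*(-1/3220) = -91098*(-1/3220) = 6507/230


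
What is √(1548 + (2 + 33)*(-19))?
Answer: √883 ≈ 29.715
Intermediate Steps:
√(1548 + (2 + 33)*(-19)) = √(1548 + 35*(-19)) = √(1548 - 665) = √883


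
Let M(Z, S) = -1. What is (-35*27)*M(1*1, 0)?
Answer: 945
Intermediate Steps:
(-35*27)*M(1*1, 0) = -35*27*(-1) = -945*(-1) = 945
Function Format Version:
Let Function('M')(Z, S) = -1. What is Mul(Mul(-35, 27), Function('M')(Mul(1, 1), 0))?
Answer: 945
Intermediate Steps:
Mul(Mul(-35, 27), Function('M')(Mul(1, 1), 0)) = Mul(Mul(-35, 27), -1) = Mul(-945, -1) = 945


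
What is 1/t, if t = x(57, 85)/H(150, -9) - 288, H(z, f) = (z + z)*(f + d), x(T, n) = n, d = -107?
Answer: -6960/2004497 ≈ -0.0034722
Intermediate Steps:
H(z, f) = 2*z*(-107 + f) (H(z, f) = (z + z)*(f - 107) = (2*z)*(-107 + f) = 2*z*(-107 + f))
t = -2004497/6960 (t = 85/((2*150*(-107 - 9))) - 288 = 85/((2*150*(-116))) - 288 = 85/(-34800) - 288 = 85*(-1/34800) - 288 = -17/6960 - 288 = -2004497/6960 ≈ -288.00)
1/t = 1/(-2004497/6960) = -6960/2004497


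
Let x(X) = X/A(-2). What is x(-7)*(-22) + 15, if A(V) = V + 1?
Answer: -139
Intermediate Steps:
A(V) = 1 + V
x(X) = -X (x(X) = X/(1 - 2) = X/(-1) = X*(-1) = -X)
x(-7)*(-22) + 15 = -1*(-7)*(-22) + 15 = 7*(-22) + 15 = -154 + 15 = -139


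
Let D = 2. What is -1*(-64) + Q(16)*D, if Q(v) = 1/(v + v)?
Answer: 1025/16 ≈ 64.063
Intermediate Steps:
Q(v) = 1/(2*v)
-1*(-64) + Q(16)*D = -1*(-64) + ((½)/16)*2 = 64 + ((½)*(1/16))*2 = 64 + (1/32)*2 = 64 + 1/16 = 1025/16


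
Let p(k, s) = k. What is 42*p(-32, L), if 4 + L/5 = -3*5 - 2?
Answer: -1344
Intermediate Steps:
L = -105 (L = -20 + 5*(-3*5 - 2) = -20 + 5*(-15 - 2) = -20 + 5*(-17) = -20 - 85 = -105)
42*p(-32, L) = 42*(-32) = -1344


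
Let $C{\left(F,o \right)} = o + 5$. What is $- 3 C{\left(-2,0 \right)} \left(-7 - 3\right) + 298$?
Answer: $448$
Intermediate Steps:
$C{\left(F,o \right)} = 5 + o$
$- 3 C{\left(-2,0 \right)} \left(-7 - 3\right) + 298 = - 3 \left(5 + 0\right) \left(-7 - 3\right) + 298 = - 3 \cdot 5 \left(-10\right) + 298 = \left(-3\right) \left(-50\right) + 298 = 150 + 298 = 448$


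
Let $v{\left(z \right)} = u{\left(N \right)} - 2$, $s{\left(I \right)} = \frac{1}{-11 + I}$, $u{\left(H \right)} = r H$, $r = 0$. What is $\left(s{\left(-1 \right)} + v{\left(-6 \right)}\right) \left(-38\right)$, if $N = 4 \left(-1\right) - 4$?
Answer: $\frac{475}{6} \approx 79.167$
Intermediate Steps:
$N = -8$ ($N = -4 - 4 = -8$)
$u{\left(H \right)} = 0$ ($u{\left(H \right)} = 0 H = 0$)
$v{\left(z \right)} = -2$ ($v{\left(z \right)} = 0 - 2 = -2$)
$\left(s{\left(-1 \right)} + v{\left(-6 \right)}\right) \left(-38\right) = \left(\frac{1}{-11 - 1} - 2\right) \left(-38\right) = \left(\frac{1}{-12} - 2\right) \left(-38\right) = \left(- \frac{1}{12} - 2\right) \left(-38\right) = \left(- \frac{25}{12}\right) \left(-38\right) = \frac{475}{6}$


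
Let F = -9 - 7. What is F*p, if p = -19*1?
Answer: 304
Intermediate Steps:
p = -19
F = -16
F*p = -16*(-19) = 304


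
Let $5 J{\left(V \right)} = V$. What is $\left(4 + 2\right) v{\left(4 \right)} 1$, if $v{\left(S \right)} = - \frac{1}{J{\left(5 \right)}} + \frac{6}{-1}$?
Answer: $-42$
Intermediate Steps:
$J{\left(V \right)} = \frac{V}{5}$
$v{\left(S \right)} = -7$ ($v{\left(S \right)} = - \frac{1}{\frac{1}{5} \cdot 5} + \frac{6}{-1} = - 1^{-1} + 6 \left(-1\right) = \left(-1\right) 1 - 6 = -1 - 6 = -7$)
$\left(4 + 2\right) v{\left(4 \right)} 1 = \left(4 + 2\right) \left(-7\right) 1 = 6 \left(-7\right) 1 = \left(-42\right) 1 = -42$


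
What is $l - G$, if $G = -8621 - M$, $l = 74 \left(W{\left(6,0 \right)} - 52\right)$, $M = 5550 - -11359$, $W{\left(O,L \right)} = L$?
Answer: $21682$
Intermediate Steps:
$M = 16909$ ($M = 5550 + 11359 = 16909$)
$l = -3848$ ($l = 74 \left(0 - 52\right) = 74 \left(-52\right) = -3848$)
$G = -25530$ ($G = -8621 - 16909 = -25530$)
$l - G = -3848 - -25530 = -3848 + 25530 = 21682$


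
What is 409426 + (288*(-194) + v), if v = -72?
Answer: 353482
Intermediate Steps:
409426 + (288*(-194) + v) = 409426 + (288*(-194) - 72) = 409426 + (-55872 - 72) = 409426 - 55944 = 353482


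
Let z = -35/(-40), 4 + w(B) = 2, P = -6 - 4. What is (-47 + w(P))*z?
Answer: -343/8 ≈ -42.875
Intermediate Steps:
P = -10
w(B) = -2 (w(B) = -4 + 2 = -2)
z = 7/8 (z = -35*(-1/40) = 7/8 ≈ 0.87500)
(-47 + w(P))*z = (-47 - 2)*(7/8) = -49*7/8 = -343/8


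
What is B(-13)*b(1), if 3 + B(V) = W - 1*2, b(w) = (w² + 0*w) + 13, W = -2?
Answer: -98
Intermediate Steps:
b(w) = 13 + w² (b(w) = (w² + 0) + 13 = w² + 13 = 13 + w²)
B(V) = -7 (B(V) = -3 + (-2 - 1*2) = -3 + (-2 - 2) = -3 - 4 = -7)
B(-13)*b(1) = -7*(13 + 1²) = -7*(13 + 1) = -7*14 = -98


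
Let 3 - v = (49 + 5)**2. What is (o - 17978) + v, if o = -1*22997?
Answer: -43888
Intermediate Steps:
o = -22997
v = -2913 (v = 3 - (49 + 5)**2 = 3 - 1*54**2 = 3 - 1*2916 = 3 - 2916 = -2913)
(o - 17978) + v = (-22997 - 17978) - 2913 = -40975 - 2913 = -43888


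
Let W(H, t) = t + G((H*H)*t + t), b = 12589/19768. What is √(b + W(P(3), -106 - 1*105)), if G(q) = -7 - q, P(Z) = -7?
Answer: √1009431002230/9884 ≈ 101.65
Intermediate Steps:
b = 12589/19768 (b = 12589*(1/19768) = 12589/19768 ≈ 0.63684)
W(H, t) = -7 - t*H² (W(H, t) = t + (-7 - ((H*H)*t + t)) = t + (-7 - (H²*t + t)) = t + (-7 - (t*H² + t)) = t + (-7 - (t + t*H²)) = t + (-7 + (-t - t*H²)) = t + (-7 - t - t*H²) = -7 - t*H²)
√(b + W(P(3), -106 - 1*105)) = √(12589/19768 + (-7 - 1*(-106 - 1*105)*(-7)²)) = √(12589/19768 + (-7 - 1*(-106 - 105)*49)) = √(12589/19768 + (-7 - 1*(-211)*49)) = √(12589/19768 + (-7 + 10339)) = √(12589/19768 + 10332) = √(204255565/19768) = √1009431002230/9884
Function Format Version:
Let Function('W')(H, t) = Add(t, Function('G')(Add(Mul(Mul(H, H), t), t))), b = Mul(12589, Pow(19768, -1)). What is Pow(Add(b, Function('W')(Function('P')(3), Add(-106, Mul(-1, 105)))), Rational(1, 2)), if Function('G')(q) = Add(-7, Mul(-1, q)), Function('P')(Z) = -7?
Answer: Mul(Rational(1, 9884), Pow(1009431002230, Rational(1, 2))) ≈ 101.65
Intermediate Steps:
b = Rational(12589, 19768) (b = Mul(12589, Rational(1, 19768)) = Rational(12589, 19768) ≈ 0.63684)
Function('W')(H, t) = Add(-7, Mul(-1, t, Pow(H, 2))) (Function('W')(H, t) = Add(t, Add(-7, Mul(-1, Add(Mul(Mul(H, H), t), t)))) = Add(t, Add(-7, Mul(-1, Add(Mul(Pow(H, 2), t), t)))) = Add(t, Add(-7, Mul(-1, Add(Mul(t, Pow(H, 2)), t)))) = Add(t, Add(-7, Mul(-1, Add(t, Mul(t, Pow(H, 2)))))) = Add(t, Add(-7, Add(Mul(-1, t), Mul(-1, t, Pow(H, 2))))) = Add(t, Add(-7, Mul(-1, t), Mul(-1, t, Pow(H, 2)))) = Add(-7, Mul(-1, t, Pow(H, 2))))
Pow(Add(b, Function('W')(Function('P')(3), Add(-106, Mul(-1, 105)))), Rational(1, 2)) = Pow(Add(Rational(12589, 19768), Add(-7, Mul(-1, Add(-106, Mul(-1, 105)), Pow(-7, 2)))), Rational(1, 2)) = Pow(Add(Rational(12589, 19768), Add(-7, Mul(-1, Add(-106, -105), 49))), Rational(1, 2)) = Pow(Add(Rational(12589, 19768), Add(-7, Mul(-1, -211, 49))), Rational(1, 2)) = Pow(Add(Rational(12589, 19768), Add(-7, 10339)), Rational(1, 2)) = Pow(Add(Rational(12589, 19768), 10332), Rational(1, 2)) = Pow(Rational(204255565, 19768), Rational(1, 2)) = Mul(Rational(1, 9884), Pow(1009431002230, Rational(1, 2)))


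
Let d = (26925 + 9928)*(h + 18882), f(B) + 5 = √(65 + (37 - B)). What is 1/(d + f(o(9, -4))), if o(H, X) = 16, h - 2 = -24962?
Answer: -223992539/50172657527666435 - √86/50172657527666435 ≈ -4.4644e-9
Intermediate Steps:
h = -24960 (h = 2 - 24962 = -24960)
f(B) = -5 + √(102 - B) (f(B) = -5 + √(65 + (37 - B)) = -5 + √(102 - B))
d = -223992534 (d = (26925 + 9928)*(-24960 + 18882) = 36853*(-6078) = -223992534)
1/(d + f(o(9, -4))) = 1/(-223992534 + (-5 + √(102 - 1*16))) = 1/(-223992534 + (-5 + √(102 - 16))) = 1/(-223992534 + (-5 + √86)) = 1/(-223992539 + √86)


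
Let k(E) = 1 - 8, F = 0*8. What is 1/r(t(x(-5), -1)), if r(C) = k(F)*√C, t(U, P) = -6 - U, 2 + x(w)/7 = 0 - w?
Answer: I*√3/63 ≈ 0.027493*I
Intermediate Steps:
x(w) = -14 - 7*w (x(w) = -14 + 7*(0 - w) = -14 + 7*(-w) = -14 - 7*w)
F = 0
k(E) = -7
r(C) = -7*√C
1/r(t(x(-5), -1)) = 1/(-7*√(-6 - (-14 - 7*(-5)))) = 1/(-7*√(-6 - (-14 + 35))) = 1/(-7*√(-6 - 1*21)) = 1/(-7*√(-6 - 21)) = 1/(-21*I*√3) = I*√3/63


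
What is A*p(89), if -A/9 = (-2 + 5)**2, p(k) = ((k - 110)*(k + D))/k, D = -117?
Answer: -47628/89 ≈ -535.15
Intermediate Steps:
p(k) = (-117 + k)*(-110 + k)/k (p(k) = ((k - 110)*(k - 117))/k = ((-110 + k)*(-117 + k))/k = ((-117 + k)*(-110 + k))/k = (-117 + k)*(-110 + k)/k)
A = -81 (A = -9*(-2 + 5)**2 = -9*3**2 = -9*9 = -81)
A*p(89) = -81*(-227 + 89 + 12870/89) = -81*588/89 = -47628/89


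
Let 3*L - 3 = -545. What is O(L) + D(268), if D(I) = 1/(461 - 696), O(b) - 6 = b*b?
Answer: 69047221/2115 ≈ 32646.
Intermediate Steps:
L = -542/3 (L = 1 + (⅓)*(-545) = 1 - 545/3 = -542/3 ≈ -180.67)
O(b) = 6 + b² (O(b) = 6 + b*b = 6 + b²)
D(I) = -1/235 (D(I) = 1/(-235) = -1/235)
O(L) + D(268) = (6 + (-542/3)²) - 1/235 = (6 + 293764/9) - 1/235 = 293818/9 - 1/235 = 69047221/2115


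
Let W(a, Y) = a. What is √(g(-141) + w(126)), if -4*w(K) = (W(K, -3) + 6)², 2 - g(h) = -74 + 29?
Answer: I*√4309 ≈ 65.643*I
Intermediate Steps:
g(h) = 47 (g(h) = 2 - (-74 + 29) = 2 - 1*(-45) = 2 + 45 = 47)
w(K) = -(6 + K)²/4 (w(K) = -(K + 6)²/4 = -(6 + K)²/4)
√(g(-141) + w(126)) = √(47 - (6 + 126)²/4) = √(47 - ¼*132²) = √(47 - ¼*17424) = √(47 - 4356) = √(-4309) = I*√4309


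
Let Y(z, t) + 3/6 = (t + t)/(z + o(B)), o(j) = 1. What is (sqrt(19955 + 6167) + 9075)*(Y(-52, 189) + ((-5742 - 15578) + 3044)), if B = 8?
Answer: -5641500975/34 - 621653*sqrt(26122)/34 ≈ -1.6888e+8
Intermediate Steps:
Y(z, t) = -1/2 + 2*t/(1 + z) (Y(z, t) = -1/2 + (t + t)/(z + 1) = -1/2 + (2*t)/(1 + z) = -1/2 + 2*t/(1 + z))
(sqrt(19955 + 6167) + 9075)*(Y(-52, 189) + ((-5742 - 15578) + 3044)) = (sqrt(19955 + 6167) + 9075)*((-1 - 1*(-52) + 4*189)/(2*(1 - 52)) + ((-5742 - 15578) + 3044)) = (sqrt(26122) + 9075)*((1/2)*(-1 + 52 + 756)/(-51) + (-21320 + 3044)) = (9075 + sqrt(26122))*((1/2)*(-1/51)*807 - 18276) = (9075 + sqrt(26122))*(-269/34 - 18276) = (9075 + sqrt(26122))*(-621653/34) = -5641500975/34 - 621653*sqrt(26122)/34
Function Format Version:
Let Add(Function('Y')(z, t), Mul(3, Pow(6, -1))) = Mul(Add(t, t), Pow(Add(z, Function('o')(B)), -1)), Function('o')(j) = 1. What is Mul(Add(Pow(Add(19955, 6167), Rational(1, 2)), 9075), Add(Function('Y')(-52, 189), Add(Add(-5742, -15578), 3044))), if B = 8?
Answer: Add(Rational(-5641500975, 34), Mul(Rational(-621653, 34), Pow(26122, Rational(1, 2)))) ≈ -1.6888e+8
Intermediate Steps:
Function('Y')(z, t) = Add(Rational(-1, 2), Mul(2, t, Pow(Add(1, z), -1))) (Function('Y')(z, t) = Add(Rational(-1, 2), Mul(Add(t, t), Pow(Add(z, 1), -1))) = Add(Rational(-1, 2), Mul(Mul(2, t), Pow(Add(1, z), -1))) = Add(Rational(-1, 2), Mul(2, t, Pow(Add(1, z), -1))))
Mul(Add(Pow(Add(19955, 6167), Rational(1, 2)), 9075), Add(Function('Y')(-52, 189), Add(Add(-5742, -15578), 3044))) = Mul(Add(Pow(Add(19955, 6167), Rational(1, 2)), 9075), Add(Mul(Rational(1, 2), Pow(Add(1, -52), -1), Add(-1, Mul(-1, -52), Mul(4, 189))), Add(Add(-5742, -15578), 3044))) = Mul(Add(Pow(26122, Rational(1, 2)), 9075), Add(Mul(Rational(1, 2), Pow(-51, -1), Add(-1, 52, 756)), Add(-21320, 3044))) = Mul(Add(9075, Pow(26122, Rational(1, 2))), Add(Mul(Rational(1, 2), Rational(-1, 51), 807), -18276)) = Mul(Add(9075, Pow(26122, Rational(1, 2))), Add(Rational(-269, 34), -18276)) = Mul(Add(9075, Pow(26122, Rational(1, 2))), Rational(-621653, 34)) = Add(Rational(-5641500975, 34), Mul(Rational(-621653, 34), Pow(26122, Rational(1, 2))))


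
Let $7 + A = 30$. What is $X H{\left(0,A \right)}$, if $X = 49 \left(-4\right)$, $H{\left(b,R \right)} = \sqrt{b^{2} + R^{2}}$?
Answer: $-4508$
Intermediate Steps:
$A = 23$ ($A = -7 + 30 = 23$)
$H{\left(b,R \right)} = \sqrt{R^{2} + b^{2}}$
$X = -196$
$X H{\left(0,A \right)} = - 196 \sqrt{23^{2} + 0^{2}} = - 196 \sqrt{529 + 0} = - 196 \sqrt{529} = \left(-196\right) 23 = -4508$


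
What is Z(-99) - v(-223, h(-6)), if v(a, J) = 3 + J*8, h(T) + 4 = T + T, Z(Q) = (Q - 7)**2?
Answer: 11361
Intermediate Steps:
Z(Q) = (-7 + Q)**2
h(T) = -4 + 2*T (h(T) = -4 + (T + T) = -4 + 2*T)
v(a, J) = 3 + 8*J
Z(-99) - v(-223, h(-6)) = (-7 - 99)**2 - (3 + 8*(-4 + 2*(-6))) = (-106)**2 - (3 + 8*(-4 - 12)) = 11236 - (3 + 8*(-16)) = 11236 - (3 - 128) = 11236 - 1*(-125) = 11236 + 125 = 11361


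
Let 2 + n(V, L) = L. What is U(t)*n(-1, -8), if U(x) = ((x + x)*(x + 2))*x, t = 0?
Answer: 0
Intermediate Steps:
n(V, L) = -2 + L
U(x) = 2*x²*(2 + x) (U(x) = ((2*x)*(2 + x))*x = (2*x*(2 + x))*x = 2*x²*(2 + x))
U(t)*n(-1, -8) = (2*0²*(2 + 0))*(-2 - 8) = (2*0*2)*(-10) = 0*(-10) = 0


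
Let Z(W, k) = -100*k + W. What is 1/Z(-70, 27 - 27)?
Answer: -1/70 ≈ -0.014286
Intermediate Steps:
Z(W, k) = W - 100*k
1/Z(-70, 27 - 27) = 1/(-70 - 100*(27 - 27)) = 1/(-70 - 100*0) = 1/(-70 + 0) = 1/(-70) = -1/70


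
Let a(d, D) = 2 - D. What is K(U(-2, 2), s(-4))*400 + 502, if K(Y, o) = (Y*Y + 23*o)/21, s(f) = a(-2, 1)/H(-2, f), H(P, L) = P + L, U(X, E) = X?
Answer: 31826/63 ≈ 505.17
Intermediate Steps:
H(P, L) = L + P
s(f) = 1/(-2 + f) (s(f) = (2 - 1*1)/(f - 2) = (2 - 1)/(-2 + f) = 1/(-2 + f))
K(Y, o) = Y**2/21 + 23*o/21 (K(Y, o) = (Y**2 + 23*o)*(1/21) = Y**2/21 + 23*o/21)
K(U(-2, 2), s(-4))*400 + 502 = ((1/21)*(-2)**2 + 23/(21*(-2 - 4)))*400 + 502 = ((1/21)*4 + (23/21)/(-6))*400 + 502 = (4/21 + (23/21)*(-1/6))*400 + 502 = (4/21 - 23/126)*400 + 502 = (1/126)*400 + 502 = 200/63 + 502 = 31826/63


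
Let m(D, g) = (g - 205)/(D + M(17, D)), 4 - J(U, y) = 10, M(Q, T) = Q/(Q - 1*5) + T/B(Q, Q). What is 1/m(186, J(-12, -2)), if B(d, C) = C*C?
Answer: -652193/731748 ≈ -0.89128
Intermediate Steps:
B(d, C) = C²
M(Q, T) = Q/(-5 + Q) + T/Q² (M(Q, T) = Q/(Q - 1*5) + T/(Q²) = Q/(Q - 5) + T/Q² = Q/(-5 + Q) + T/Q²)
J(U, y) = -6 (J(U, y) = 4 - 1*10 = 4 - 10 = -6)
m(D, g) = (-205 + g)/(17/12 + 290*D/289) (m(D, g) = (g - 205)/(D + (17³ - 5*D + 17*D)/(17²*(-5 + 17))) = (-205 + g)/(D + (1/289)*(4913 - 5*D + 17*D)/12) = (-205 + g)/(D + (1/289)*(1/12)*(4913 + 12*D)) = (-205 + g)/(D + (17/12 + D/289)) = (-205 + g)/(17/12 + 290*D/289))
1/m(186, J(-12, -2)) = 1/(3468*(-205 - 6)/(4913 + 3480*186)) = 1/(3468*(-211)/(4913 + 647280)) = 1/(3468*(-211)/652193) = 1/(3468*(1/652193)*(-211)) = 1/(-731748/652193) = -652193/731748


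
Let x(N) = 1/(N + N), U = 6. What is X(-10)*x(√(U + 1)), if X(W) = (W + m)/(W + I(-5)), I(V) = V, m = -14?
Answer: 4*√7/35 ≈ 0.30237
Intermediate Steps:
X(W) = (-14 + W)/(-5 + W) (X(W) = (W - 14)/(W - 5) = (-14 + W)/(-5 + W))
x(N) = 1/(2*N)
X(-10)*x(√(U + 1)) = ((-14 - 10)/(-5 - 10))*(1/(2*(√(6 + 1)))) = (-24/(-15))*(1/(2*(√7))) = (-1/15*(-24))*((√7/7)/2) = 8*(√7/14)/5 = 4*√7/35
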